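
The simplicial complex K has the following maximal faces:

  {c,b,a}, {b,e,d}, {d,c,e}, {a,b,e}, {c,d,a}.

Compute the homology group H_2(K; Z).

K has 5 vertices, 10 edges, 5 triangles.
rank ∂_2 = 5, rank ∂_3 = 0 ⇒ b_2 = 5 − 5 − 0 = 0. So H_2 ≅ 0.

H_2 ≅ 0.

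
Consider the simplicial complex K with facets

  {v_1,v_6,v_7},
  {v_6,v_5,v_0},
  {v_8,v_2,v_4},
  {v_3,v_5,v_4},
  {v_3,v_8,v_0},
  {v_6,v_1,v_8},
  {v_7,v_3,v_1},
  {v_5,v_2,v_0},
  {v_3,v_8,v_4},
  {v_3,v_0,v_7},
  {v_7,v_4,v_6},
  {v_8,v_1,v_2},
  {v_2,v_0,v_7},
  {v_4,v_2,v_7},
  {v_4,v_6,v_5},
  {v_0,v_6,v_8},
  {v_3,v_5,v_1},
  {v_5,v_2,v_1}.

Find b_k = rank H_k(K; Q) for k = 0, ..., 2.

K has 9 vertices, 27 edges, 18 triangles.
rank ∂_0 = 0, rank ∂_1 = 8 ⇒ b_0 = 9 − 0 − 8 = 1; all invariant factors of ∂_1 are 1 so no torsion. So H_0 = Z.
rank ∂_1 = 8, rank ∂_2 = 17 ⇒ b_1 = 27 − 8 − 17 = 2; all invariant factors of ∂_2 are 1 so no torsion. So H_1 = Z^2.
rank ∂_2 = 17, rank ∂_3 = 0 ⇒ b_2 = 18 − 17 − 0 = 1. So H_2 = Z.

b_0 = 1, b_1 = 2, b_2 = 1.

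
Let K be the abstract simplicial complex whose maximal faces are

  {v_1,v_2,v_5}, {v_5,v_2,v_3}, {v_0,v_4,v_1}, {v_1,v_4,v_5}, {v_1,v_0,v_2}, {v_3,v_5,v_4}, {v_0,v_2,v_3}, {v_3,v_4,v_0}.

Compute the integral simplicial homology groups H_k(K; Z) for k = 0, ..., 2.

Take the total order v_0 < v_1 < v_2 < v_3 < v_4 < v_5 on the vertex set. Then K (dimension 2) consists of the simplices:

  0-simplices (6): [v_0], [v_1], [v_2], [v_3], [v_4], [v_5]
  1-simplices (12): [v_0,v_1], [v_0,v_2], [v_0,v_3], [v_0,v_4], [v_1,v_2], [v_1,v_4], [v_1,v_5], [v_2,v_3], [v_2,v_5], [v_3,v_4], [v_3,v_5], [v_4,v_5]
  2-simplices (8): [v_0,v_1,v_2], [v_0,v_1,v_4], [v_0,v_2,v_3], [v_0,v_3,v_4], [v_1,v_2,v_5], [v_1,v_4,v_5], [v_2,v_3,v_5], [v_3,v_4,v_5]

so the chain groups are C_0 ≅ Z^6, C_1 ≅ Z^12, C_2 ≅ Z^8.

Boundary ∂_1: C_1 → C_0 sends each edge [p,q] (with p < q) to q − p.
This gives a 6×12 integer matrix of rank 5; reducing to Smith normal form yields diagonal entries (1,1,1,1,1).

Boundary ∂_2: C_2 → C_1 maps a triangle to the signed sum of its edges. For instance
  ∂[v_0,v_1,v_2] = [v_1,v_2] − [v_0,v_2] + [v_0,v_1],
  ∂[v_1,v_4,v_5] = [v_4,v_5] − [v_1,v_5] + [v_1,v_4].
This gives a 12×8 integer matrix of rank 7; reducing to Smith normal form yields diagonal entries (1,1,1,1,1,1,1).

Now H_k = ker ∂_k / im ∂_{k+1}, so:

  H_0: rank C_0 − rank ∂_1 = 6 − 5 = 1, and the invariant factors of ∂_1 are all 1, so H_0 = Z.
  H_1: rank ker ∂_1 − rank ∂_2 = (12 − 5) − 7 = 0, and the invariant factors of ∂_2 are all 1, so H_1 = 0.
  H_2: rank ker ∂_2 − rank ∂_3 = (8 − 7) − 0 = 1, and there is no ∂_3, so H_2 = Z.

(K is a triangulation of the 2-sphere S^2.)

H_0 ≅ Z,  H_1 = 0,  H_2 ≅ Z.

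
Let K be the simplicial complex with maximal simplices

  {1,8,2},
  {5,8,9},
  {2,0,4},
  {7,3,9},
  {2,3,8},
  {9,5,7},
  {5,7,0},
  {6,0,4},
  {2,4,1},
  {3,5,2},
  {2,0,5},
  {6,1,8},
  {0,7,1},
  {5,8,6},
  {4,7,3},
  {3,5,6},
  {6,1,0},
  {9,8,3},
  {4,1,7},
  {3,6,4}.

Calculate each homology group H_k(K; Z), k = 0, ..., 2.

H_0 = Z,  H_1 = Z ⊕ Z/2,  H_2 = 0.

K has 10 vertices, 30 edges, 20 triangles.
rank ∂_0 = 0, rank ∂_1 = 9 ⇒ b_0 = 10 − 0 − 9 = 1; all invariant factors of ∂_1 are 1 so no torsion. So H_0 ≅ Z.
rank ∂_1 = 9, rank ∂_2 = 20 ⇒ b_1 = 30 − 9 − 20 = 1; ∂_2 has invariant factor(s) [2] giving torsion. So H_1 ≅ Z ⊕ Z/2.
rank ∂_2 = 20, rank ∂_3 = 0 ⇒ b_2 = 20 − 20 − 0 = 0. So H_2 ≅ 0.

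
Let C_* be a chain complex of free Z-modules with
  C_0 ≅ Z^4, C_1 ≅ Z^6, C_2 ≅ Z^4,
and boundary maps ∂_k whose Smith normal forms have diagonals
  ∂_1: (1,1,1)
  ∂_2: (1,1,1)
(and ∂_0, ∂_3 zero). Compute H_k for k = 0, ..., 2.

H_0 ≅ Z,  H_1 = 0,  H_2 ≅ Z.

H_0: b_0 = 4 − 0 − 3 = 1; torsion from ∂_1 factors > 1: none. So H_0 ≅ Z.
H_1: b_1 = 6 − 3 − 3 = 0; torsion from ∂_2 factors > 1: none. So H_1 ≅ 0.
H_2: b_2 = 4 − 3 − 0 = 1; torsion from ∂_3 factors > 1: none. So H_2 ≅ Z.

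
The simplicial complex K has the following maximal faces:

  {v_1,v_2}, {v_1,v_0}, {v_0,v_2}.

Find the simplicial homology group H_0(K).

H_0 = Z.

K has 3 vertices, 3 edges.
rank ∂_0 = 0, rank ∂_1 = 2 ⇒ b_0 = 3 − 0 − 2 = 1; all invariant factors of ∂_1 are 1 so no torsion. So H_0 = Z.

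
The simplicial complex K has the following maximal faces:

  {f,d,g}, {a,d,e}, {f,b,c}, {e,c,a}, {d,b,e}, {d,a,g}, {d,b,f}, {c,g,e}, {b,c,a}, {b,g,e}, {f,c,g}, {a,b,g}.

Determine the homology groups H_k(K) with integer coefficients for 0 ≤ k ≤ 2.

We work with the vertex ordering a < b < c < d < e < f < g. The simplices of K, each written with vertices in increasing order, are:

  0-simplices (7): a, b, c, d, e, f, g
  1-simplices (18): ab, ac, ad, ae, ag, bc, bd, be, bf, bg, ce, cf, cg, de, df, dg, eg, fg
  2-simplices (12): abc, abg, ace, ade, adg, bcf, bde, bdf, beg, ceg, cfg, dfg

giving chain groups C_0 ≅ Z^7, C_1 ≅ Z^18, C_2 ≅ Z^12.

The boundary map ∂_1: C_1 → C_0 maps an edge to its endpoints' difference, ∂[p,q] = q − p. For instance
  ∂ad = d − a.
The resulting 7×18 matrix has rank 6, and its Smith normal form has invariant factors (1,1,1,1,1,1).

∂_2: C_2 → C_1 sends each 2-simplex [p,q,r] to [q,r] − [p,r] + [p,q]. For instance
  ∂bcf = cf − bf + bc,
  ∂beg = eg − bg + be.
This gives a 18×12 integer matrix of rank 12; reducing to Smith normal form yields diagonal entries (1,1,1,1,1,1,1,1,1,1,1,2).

Computing H_k = (kernel of ∂_k) / (image of ∂_{k+1}):

  H_0: rank C_0 − rank ∂_1 = 7 − 6 = 1, and the invariant factors of ∂_1 are all 1, so H_0 ≅ Z.
  H_1: rank ker ∂_1 − rank ∂_2 = (18 − 6) − 12 = 0, and ∂_2 has invariant factor 2 > 1, so H_1 ≅ Z/2.
  H_2: rank ker ∂_2 − rank ∂_3 = (12 − 12) − 0 = 0, and there is no ∂_3, so H_2 ≅ 0.

As a check, the Euler characteristic is 7 − 18 + 12 = 1, which agrees with 1 − 0 + 0 = 1.
(K is a triangulation of the real projective plane RP^2.)

H_0 ≅ Z,  H_1 ≅ Z/2,  H_2 = 0.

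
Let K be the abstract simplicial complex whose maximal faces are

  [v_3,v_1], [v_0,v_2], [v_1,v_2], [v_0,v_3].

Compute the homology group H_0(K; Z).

We work with the vertex ordering v_0 < v_1 < v_2 < v_3. The simplices of K, each written with vertices in increasing order, are:

  0-simplices (4): [v_0], [v_1], [v_2], [v_3]
  1-simplices (4): [v_0,v_2], [v_0,v_3], [v_1,v_2], [v_1,v_3]

Hence C_0 ≅ Z^4, C_1 ≅ Z^4.

Boundary ∂_1: C_1 → C_0 is given by ∂[p,q] = [q] − [p].
The 4×4 boundary matrix has rank 3 and Smith normal form diag(1,1,1).

Now H_k = ker ∂_k / im ∂_{k+1}, so:

  H_0: rank C_0 − rank ∂_1 = 4 − 3 = 1, and the invariant factors of ∂_1 are all 1, so H_0 ≅ Z.

(K is a triangulation of the circle S^1.)

H_0 = Z.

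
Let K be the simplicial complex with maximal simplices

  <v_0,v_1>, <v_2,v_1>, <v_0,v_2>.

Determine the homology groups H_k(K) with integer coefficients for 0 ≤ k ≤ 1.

H_0 ≅ Z,  H_1 ≅ Z.

Take the total order v_0 < v_1 < v_2 on the vertex set. Then K (dimension 1) consists of the simplices:

  0-simplices (3): [v_0], [v_1], [v_2]
  1-simplices (3): [v_0,v_1], [v_0,v_2], [v_1,v_2]

so the chain groups are C_0 ≅ Z^3, C_1 ≅ Z^3.

∂_1: C_1 → C_0 sends each edge [p,q] (with p < q) to q − p.
The resulting 3×3 matrix has rank 2, and its Smith normal form has invariant factors (1,1).

Computing H_k = (kernel of ∂_k) / (image of ∂_{k+1}):

  H_0: rank C_0 − rank ∂_1 = 3 − 2 = 1, and the invariant factors of ∂_1 are all 1, so H_0 ≅ Z.
  H_1: rank ker ∂_1 − rank ∂_2 = (3 − 2) − 0 = 1, and there is no ∂_2, so H_1 ≅ Z.

(K is a triangulation of the circle S^1.)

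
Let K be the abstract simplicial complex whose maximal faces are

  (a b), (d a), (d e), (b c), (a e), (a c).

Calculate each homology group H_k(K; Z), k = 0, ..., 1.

H_0 ≅ Z,  H_1 ≅ Z^2.

Fix the vertex order a < b < c < d < e and write every simplex with vertices in increasing order. Then dim K = 1 and the simplices of K are:

  0-simplices (5): a, b, c, d, e
  1-simplices (6): ab, ac, ad, ae, bc, de

so the chain groups are C_0 ≅ Z^5, C_1 ≅ Z^6.

Boundary ∂_1: C_1 → C_0 sends each edge [p,q] (with p < q) to q − p.
The 5×6 boundary matrix has rank 4 and Smith normal form diag(1,1,1,1).

Computing H_k = (kernel of ∂_k) / (image of ∂_{k+1}):

  H_0: rank C_0 − rank ∂_1 = 5 − 4 = 1, and the invariant factors of ∂_1 are all 1, so H_0 ≅ Z.
  H_1: rank ker ∂_1 − rank ∂_2 = (6 − 4) − 0 = 2, and there is no ∂_2, so H_1 ≅ Z^2.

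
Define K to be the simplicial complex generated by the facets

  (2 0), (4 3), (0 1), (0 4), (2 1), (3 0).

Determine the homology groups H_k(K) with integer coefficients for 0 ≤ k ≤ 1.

Take the total order 0 < 1 < 2 < 3 < 4 on the vertex set. Then K (dimension 1) consists of the simplices:

  0-simplices (5): [0], [1], [2], [3], [4]
  1-simplices (6): [0,1], [0,2], [0,3], [0,4], [1,2], [3,4]

so the chain groups are C_0 ≅ Z^5, C_1 ≅ Z^6.

Boundary ∂_1: C_1 → C_0 is given by ∂[p,q] = [q] − [p]. For instance
  ∂[0,2] = [2] − [0].
This gives a 5×6 integer matrix of rank 4; reducing to Smith normal form yields diagonal entries (1,1,1,1).

Now H_k = ker ∂_k / im ∂_{k+1}, so:

  H_0: rank C_0 − rank ∂_1 = 5 − 4 = 1, and the invariant factors of ∂_1 are all 1, so H_0 ≅ Z.
  H_1: rank ker ∂_1 − rank ∂_2 = (6 − 4) − 0 = 2, and there is no ∂_2, so H_1 ≅ Z^2.

(K is a triangulation of a wedge of 2 circles.)

H_0 ≅ Z,  H_1 ≅ Z^2.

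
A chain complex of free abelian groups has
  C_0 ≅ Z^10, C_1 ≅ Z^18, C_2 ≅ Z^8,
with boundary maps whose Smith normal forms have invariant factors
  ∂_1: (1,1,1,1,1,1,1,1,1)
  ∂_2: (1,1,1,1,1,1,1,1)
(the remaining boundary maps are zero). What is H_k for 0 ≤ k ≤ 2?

H_0: b_0 = 10 − 0 − 9 = 1; torsion from ∂_1 factors > 1: none. So H_0 ≅ Z.
H_1: b_1 = 18 − 9 − 8 = 1; torsion from ∂_2 factors > 1: none. So H_1 ≅ Z.
H_2: b_2 = 8 − 8 − 0 = 0; torsion from ∂_3 factors > 1: none. So H_2 ≅ 0.

H_0 ≅ Z,  H_1 ≅ Z,  H_2 = 0.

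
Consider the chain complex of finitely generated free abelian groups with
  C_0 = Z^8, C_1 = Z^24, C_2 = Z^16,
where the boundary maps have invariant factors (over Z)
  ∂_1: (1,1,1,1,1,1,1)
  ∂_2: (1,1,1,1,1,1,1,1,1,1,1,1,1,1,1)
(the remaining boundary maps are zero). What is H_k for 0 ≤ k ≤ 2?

H_0 ≅ Z,  H_1 ≅ Z^2,  H_2 ≅ Z.

H_0: b_0 = 8 − 0 − 7 = 1; torsion from ∂_1 factors > 1: none. So H_0 ≅ Z.
H_1: b_1 = 24 − 7 − 15 = 2; torsion from ∂_2 factors > 1: none. So H_1 ≅ Z^2.
H_2: b_2 = 16 − 15 − 0 = 1; torsion from ∂_3 factors > 1: none. So H_2 ≅ Z.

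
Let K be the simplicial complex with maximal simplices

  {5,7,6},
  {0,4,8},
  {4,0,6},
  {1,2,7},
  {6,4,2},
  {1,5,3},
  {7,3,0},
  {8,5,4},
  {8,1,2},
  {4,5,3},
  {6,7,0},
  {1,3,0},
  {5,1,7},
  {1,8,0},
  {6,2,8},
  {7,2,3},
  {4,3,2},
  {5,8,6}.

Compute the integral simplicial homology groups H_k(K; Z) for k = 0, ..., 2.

Take the total order 0 < 1 < 2 < 3 < 4 < 5 < 6 < 7 < 8 on the vertex set. Then K (dimension 2) consists of the simplices:

  0-simplices (9): [0], [1], [2], [3], [4], [5], [6], [7], [8]
  1-simplices (27): (27 of them)
  2-simplices (18): [0,1,3], [0,1,8], [0,3,7], [0,4,6], [0,4,8], [0,6,7], [1,2,7], [1,2,8], [1,3,5], [1,5,7], [2,3,4], [2,3,7], [2,4,6], [2,6,8], [3,4,5], [4,5,8], [5,6,7], [5,6,8]

giving chain groups C_0 ≅ Z^9, C_1 ≅ Z^27, C_2 ≅ Z^18.

Boundary ∂_1: C_1 → C_0 sends each edge [p,q] (with p < q) to q − p. For instance
  ∂[3,7] = [7] − [3].
As a 9×27 matrix over Z this has rank 8, with invariant factors (1,1,1,1,1,1,1,1).

∂_2: C_2 → C_1 maps a triangle to the signed sum of its edges. For instance
  ∂[3,4,5] = [4,5] − [3,5] + [3,4],
  ∂[0,3,7] = [3,7] − [0,7] + [0,3].
As a 27×18 matrix over Z this has rank 18, with invariant factors (1,1,1,1,1,1,1,1,1,1,1,1,1,1,1,1,1,2).

From H_k ≅ ker(∂_k) / im(∂_{k+1}) we obtain:

  H_0: rank C_0 − rank ∂_1 = 9 − 8 = 1, and the invariant factors of ∂_1 are all 1, so H_0 = Z.
  H_1: rank ker ∂_1 − rank ∂_2 = (27 − 8) − 18 = 1, and ∂_2 has invariant factor 2 > 1, so H_1 = Z ⊕ Z/2Z.
  H_2: rank ker ∂_2 − rank ∂_3 = (18 − 18) − 0 = 0, and there is no ∂_3, so H_2 = 0.

As a check, the Euler characteristic is 9 − 27 + 18 = 0, which agrees with 1 − 1 + 0 = 0.

H_0 = Z,  H_1 = Z ⊕ Z/2Z,  H_2 = 0.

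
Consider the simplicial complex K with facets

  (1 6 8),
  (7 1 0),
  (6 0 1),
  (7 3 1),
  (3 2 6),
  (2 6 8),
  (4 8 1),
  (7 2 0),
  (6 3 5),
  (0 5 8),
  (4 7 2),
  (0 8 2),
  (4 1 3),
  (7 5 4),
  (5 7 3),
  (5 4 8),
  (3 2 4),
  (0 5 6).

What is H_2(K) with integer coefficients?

Fix the vertex order 0 < 1 < 2 < 3 < 4 < 5 < 6 < 7 < 8 and write every simplex with vertices in increasing order. Then dim K = 2 and the simplices of K are:

  0-simplices (9): [0], [1], [2], [3], [4], [5], [6], [7], [8]
  1-simplices (27): (27 of them)
  2-simplices (18): [0,1,6], [0,1,7], [0,2,7], [0,2,8], [0,5,6], [0,5,8], [1,3,4], [1,3,7], [1,4,8], [1,6,8], [2,3,4], [2,3,6], [2,4,7], [2,6,8], [3,5,6], [3,5,7], [4,5,7], [4,5,8]

giving chain groups C_0 ≅ Z^9, C_1 ≅ Z^27, C_2 ≅ Z^18.

The boundary map ∂_1: C_1 → C_0 maps an edge to its endpoints' difference, ∂[p,q] = q − p. For instance
  ∂[5,7] = [7] − [5].
The resulting 9×27 matrix has rank 8, and its Smith normal form has invariant factors (1,1,1,1,1,1,1,1).

The boundary map ∂_2: C_2 → C_1 acts by ∂[p,q,r] = [q,r] − [p,r] + [p,q]. For instance
  ∂[1,3,4] = [3,4] − [1,4] + [1,3],
  ∂[0,5,6] = [5,6] − [0,6] + [0,5].
The resulting 27×18 matrix has rank 18, and its Smith normal form has invariant factors (1,1,1,1,1,1,1,1,1,1,1,1,1,1,1,1,1,2).

From H_k ≅ ker(∂_k) / im(∂_{k+1}) we obtain:

  H_2: rank ker ∂_2 − rank ∂_3 = (18 − 18) − 0 = 0, and there is no ∂_3, so H_2 ≅ 0.

(K is a triangulation of the Klein bottle.)

H_2 = 0.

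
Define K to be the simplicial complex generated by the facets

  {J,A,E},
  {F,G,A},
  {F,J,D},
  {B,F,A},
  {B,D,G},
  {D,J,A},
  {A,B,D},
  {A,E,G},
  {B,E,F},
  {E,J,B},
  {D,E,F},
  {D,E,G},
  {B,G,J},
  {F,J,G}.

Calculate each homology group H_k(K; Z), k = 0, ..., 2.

H_0 = Z,  H_1 = Z^2,  H_2 = Z.

Fix the vertex order A < B < D < E < F < G < J and write every simplex with vertices in increasing order. Then dim K = 2 and the simplices of K are:

  0-simplices (7): A, B, D, E, F, G, J
  1-simplices (21): AB, AD, AE, AF, AG, AJ, BD, BE, BF, BG, BJ, DE, DF, DG, DJ, EF, EG, EJ, FG, FJ, GJ
  2-simplices (14): ABD, ABF, ADJ, AEG, AEJ, AFG, BDG, BEF, BEJ, BGJ, DEF, DEG, DFJ, FGJ

Hence C_0 ≅ Z^7, C_1 ≅ Z^21, C_2 ≅ Z^14.

∂_1: C_1 → C_0 maps an edge to its endpoints' difference, ∂[p,q] = q − p. For instance
  ∂BF = F − B.
As a 7×21 matrix over Z this has rank 6, with invariant factors (1,1,1,1,1,1).

Boundary ∂_2: C_2 → C_1 maps a triangle to the signed sum of its edges. For instance
  ∂BGJ = GJ − BJ + BG,
  ∂AFG = FG − AG + AF.
As a 21×14 matrix over Z this has rank 13, with invariant factors (1,1,1,1,1,1,1,1,1,1,1,1,1).

Now H_k = ker ∂_k / im ∂_{k+1}, so:

  H_0: rank C_0 − rank ∂_1 = 7 − 6 = 1, and the invariant factors of ∂_1 are all 1, so H_0 ≅ Z.
  H_1: rank ker ∂_1 − rank ∂_2 = (21 − 6) − 13 = 2, and the invariant factors of ∂_2 are all 1, so H_1 ≅ Z^2.
  H_2: rank ker ∂_2 − rank ∂_3 = (14 − 13) − 0 = 1, and there is no ∂_3, so H_2 ≅ Z.

As a check, the Euler characteristic is 7 − 21 + 14 = 0, which agrees with 1 − 2 + 1 = 0.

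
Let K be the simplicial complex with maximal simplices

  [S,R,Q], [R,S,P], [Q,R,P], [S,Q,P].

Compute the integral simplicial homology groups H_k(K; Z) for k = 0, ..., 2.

K has 4 vertices, 6 edges, 4 triangles.
rank ∂_0 = 0, rank ∂_1 = 3 ⇒ b_0 = 4 − 0 − 3 = 1; all invariant factors of ∂_1 are 1 so no torsion. So H_0 ≅ Z.
rank ∂_1 = 3, rank ∂_2 = 3 ⇒ b_1 = 6 − 3 − 3 = 0; all invariant factors of ∂_2 are 1 so no torsion. So H_1 ≅ 0.
rank ∂_2 = 3, rank ∂_3 = 0 ⇒ b_2 = 4 − 3 − 0 = 1. So H_2 ≅ Z.

H_0 = Z,  H_1 = 0,  H_2 = Z.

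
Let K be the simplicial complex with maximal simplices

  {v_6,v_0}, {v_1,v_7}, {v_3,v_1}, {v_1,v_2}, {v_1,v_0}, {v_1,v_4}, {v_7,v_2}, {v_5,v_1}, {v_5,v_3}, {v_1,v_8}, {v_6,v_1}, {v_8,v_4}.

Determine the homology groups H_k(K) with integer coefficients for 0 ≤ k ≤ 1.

Fix the vertex order v_0 < v_1 < v_2 < v_3 < v_4 < v_5 < v_6 < v_7 < v_8 and write every simplex with vertices in increasing order. Then dim K = 1 and the simplices of K are:

  0-simplices (9): [v_0], [v_1], [v_2], [v_3], [v_4], [v_5], [v_6], [v_7], [v_8]
  1-simplices (12): [v_0,v_1], [v_0,v_6], [v_1,v_2], [v_1,v_3], [v_1,v_4], [v_1,v_5], [v_1,v_6], [v_1,v_7], [v_1,v_8], [v_2,v_7], [v_3,v_5], [v_4,v_8]

so the chain groups are C_0 ≅ Z^9, C_1 ≅ Z^12.

Boundary ∂_1: C_1 → C_0 sends each edge [p,q] (with p < q) to q − p. For instance
  ∂[v_0,v_1] = [v_1] − [v_0].
This gives a 9×12 integer matrix of rank 8; reducing to Smith normal form yields diagonal entries (1,1,1,1,1,1,1,1).

Computing H_k = (kernel of ∂_k) / (image of ∂_{k+1}):

  H_0: rank C_0 − rank ∂_1 = 9 − 8 = 1, and the invariant factors of ∂_1 are all 1, so H_0 = Z.
  H_1: rank ker ∂_1 − rank ∂_2 = (12 − 8) − 0 = 4, and there is no ∂_2, so H_1 = Z^4.

As a check, the Euler characteristic is 9 − 12 = -3, which agrees with 1 − 4 = -3.

H_0 = Z,  H_1 = Z^4.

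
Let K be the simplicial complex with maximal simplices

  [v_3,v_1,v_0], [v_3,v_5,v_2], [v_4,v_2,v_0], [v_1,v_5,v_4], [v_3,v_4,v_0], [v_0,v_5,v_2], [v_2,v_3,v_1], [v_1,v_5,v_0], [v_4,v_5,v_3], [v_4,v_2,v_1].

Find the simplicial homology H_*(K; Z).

H_0 = Z,  H_1 = Z/2Z,  H_2 = 0.

Fix the vertex order v_0 < v_1 < v_2 < v_3 < v_4 < v_5 and write every simplex with vertices in increasing order. Then dim K = 2 and the simplices of K are:

  0-simplices (6): [v_0], [v_1], [v_2], [v_3], [v_4], [v_5]
  1-simplices (15): (15 of them)
  2-simplices (10): [v_0,v_1,v_3], [v_0,v_1,v_5], [v_0,v_2,v_4], [v_0,v_2,v_5], [v_0,v_3,v_4], [v_1,v_2,v_3], [v_1,v_2,v_4], [v_1,v_4,v_5], [v_2,v_3,v_5], [v_3,v_4,v_5]

so the chain groups are C_0 ≅ Z^6, C_1 ≅ Z^15, C_2 ≅ Z^10.

Boundary ∂_1: C_1 → C_0 sends each edge [p,q] (with p < q) to q − p.
The resulting 6×15 matrix has rank 5, and its Smith normal form has invariant factors (1,1,1,1,1).

∂_2: C_2 → C_1 maps a triangle to the signed sum of its edges. For instance
  ∂[v_0,v_1,v_5] = [v_1,v_5] − [v_0,v_5] + [v_0,v_1],
  ∂[v_0,v_1,v_3] = [v_1,v_3] − [v_0,v_3] + [v_0,v_1].
This gives a 15×10 integer matrix of rank 10; reducing to Smith normal form yields diagonal entries (1,1,1,1,1,1,1,1,1,2).

Computing H_k = (kernel of ∂_k) / (image of ∂_{k+1}):

  H_0: rank C_0 − rank ∂_1 = 6 − 5 = 1, and the invariant factors of ∂_1 are all 1, so H_0 = Z.
  H_1: rank ker ∂_1 − rank ∂_2 = (15 − 5) − 10 = 0, and ∂_2 has invariant factor 2 > 1, so H_1 = Z/2Z.
  H_2: rank ker ∂_2 − rank ∂_3 = (10 − 10) − 0 = 0, and there is no ∂_3, so H_2 = 0.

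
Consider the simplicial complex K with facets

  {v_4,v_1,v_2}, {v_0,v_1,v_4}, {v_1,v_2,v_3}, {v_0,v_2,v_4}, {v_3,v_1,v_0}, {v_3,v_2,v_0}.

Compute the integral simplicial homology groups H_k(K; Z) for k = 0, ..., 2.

H_0 ≅ Z,  H_1 = 0,  H_2 ≅ Z.

K has 5 vertices, 9 edges, 6 triangles.
rank ∂_0 = 0, rank ∂_1 = 4 ⇒ b_0 = 5 − 0 − 4 = 1; all invariant factors of ∂_1 are 1 so no torsion. So H_0 = Z.
rank ∂_1 = 4, rank ∂_2 = 5 ⇒ b_1 = 9 − 4 − 5 = 0; all invariant factors of ∂_2 are 1 so no torsion. So H_1 = 0.
rank ∂_2 = 5, rank ∂_3 = 0 ⇒ b_2 = 6 − 5 − 0 = 1. So H_2 = Z.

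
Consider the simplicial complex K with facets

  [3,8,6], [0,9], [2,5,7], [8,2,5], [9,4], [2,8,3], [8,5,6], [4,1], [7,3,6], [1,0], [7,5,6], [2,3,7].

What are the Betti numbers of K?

Take the total order 0 < 1 < 2 < 3 < 4 < 5 < 6 < 7 < 8 < 9 on the vertex set. Then K (dimension 2) consists of the simplices:

  0-simplices (10): [0], [1], [2], [3], [4], [5], [6], [7], [8], [9]
  1-simplices (16): [0,1], [0,9], [1,4], [2,3], [2,5], [2,7], [2,8], [3,6], [3,7], [3,8], [4,9], [5,6], [5,7], [5,8], [6,7], [6,8]
  2-simplices (8): [2,3,7], [2,3,8], [2,5,7], [2,5,8], [3,6,7], [3,6,8], [5,6,7], [5,6,8]

so the chain groups are C_0 ≅ Z^10, C_1 ≅ Z^16, C_2 ≅ Z^8.

Boundary ∂_1: C_1 → C_0 maps an edge to its endpoints' difference, ∂[p,q] = q − p.
The resulting 10×16 matrix has rank 8, and its Smith normal form has invariant factors (1,1,1,1,1,1,1,1).

∂_2: C_2 → C_1 sends each 2-simplex [p,q,r] to [q,r] − [p,r] + [p,q]. For instance
  ∂[2,3,8] = [3,8] − [2,8] + [2,3],
  ∂[5,6,7] = [6,7] − [5,7] + [5,6].
This gives a 16×8 integer matrix of rank 7; reducing to Smith normal form yields diagonal entries (1,1,1,1,1,1,1).

From H_k ≅ ker(∂_k) / im(∂_{k+1}) we obtain:

  H_0: rank C_0 − rank ∂_1 = 10 − 8 = 2, and the invariant factors of ∂_1 are all 1, so H_0 = Z^2.
  H_1: rank ker ∂_1 − rank ∂_2 = (16 − 8) − 7 = 1, and the invariant factors of ∂_2 are all 1, so H_1 = Z.
  H_2: rank ker ∂_2 − rank ∂_3 = (8 − 7) − 0 = 1, and there is no ∂_3, so H_2 = Z.

Hence the Betti numbers are b_0 = 2, b_1 = 1, b_2 = 1.

b_0 = 2, b_1 = 1, b_2 = 1.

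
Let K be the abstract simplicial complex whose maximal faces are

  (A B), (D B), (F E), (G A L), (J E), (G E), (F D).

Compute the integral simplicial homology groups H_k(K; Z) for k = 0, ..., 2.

K has 8 vertices, 9 edges, 1 triangle.
rank ∂_0 = 0, rank ∂_1 = 7 ⇒ b_0 = 8 − 0 − 7 = 1; all invariant factors of ∂_1 are 1 so no torsion. So H_0 = Z.
rank ∂_1 = 7, rank ∂_2 = 1 ⇒ b_1 = 9 − 7 − 1 = 1; all invariant factors of ∂_2 are 1 so no torsion. So H_1 = Z.
rank ∂_2 = 1, rank ∂_3 = 0 ⇒ b_2 = 1 − 1 − 0 = 0. So H_2 = 0.

H_0 = Z,  H_1 = Z,  H_2 = 0.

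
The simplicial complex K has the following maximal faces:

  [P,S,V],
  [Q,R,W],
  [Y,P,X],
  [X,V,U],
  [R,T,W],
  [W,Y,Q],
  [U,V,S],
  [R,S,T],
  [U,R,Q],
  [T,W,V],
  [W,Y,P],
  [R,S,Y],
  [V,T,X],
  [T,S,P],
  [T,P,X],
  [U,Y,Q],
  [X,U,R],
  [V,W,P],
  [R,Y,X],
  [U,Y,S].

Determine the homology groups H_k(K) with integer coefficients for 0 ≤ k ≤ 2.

H_0 = Z,  H_1 = Z ⊕ Z/2Z,  H_2 = 0.

Take the total order P < Q < R < S < T < U < V < W < X < Y on the vertex set. Then K (dimension 2) consists of the simplices:

  0-simplices (10): P, Q, R, S, T, U, V, W, X, Y
  1-simplices (30): PS, PT, PV, PW, PX, PY, QR, QU, QW, QY, RS, RT, RU, RW, RX, RY, ST, SU, SV, SY, TV, TW, TX, UV, UX, UY, VW, VX, WY, XY
  2-simplices (20): PST, PSV, PTX, PVW, PWY, PXY, QRU, QRW, QUY, QWY, RST, RSY, RTW, RUX, RXY, SUV, SUY, TVW, TVX, UVX

Hence C_0 ≅ Z^10, C_1 ≅ Z^30, C_2 ≅ Z^20.

∂_1: C_1 → C_0 is given by ∂[p,q] = [q] − [p]. For instance
  ∂UX = X − U.
As a 10×30 matrix over Z this has rank 9, with invariant factors (1,1,1,1,1,1,1,1,1).

∂_2: C_2 → C_1 sends each 2-simplex [p,q,r] to [q,r] − [p,r] + [p,q]. For instance
  ∂UVX = VX − UX + UV,
  ∂QUY = UY − QY + QU.
The resulting 30×20 matrix has rank 20, and its Smith normal form has invariant factors (1,1,1,1,1,1,1,1,1,1,1,1,1,1,1,1,1,1,1,2).

From H_k ≅ ker(∂_k) / im(∂_{k+1}) we obtain:

  H_0: rank C_0 − rank ∂_1 = 10 − 9 = 1, and the invariant factors of ∂_1 are all 1, so H_0 = Z.
  H_1: rank ker ∂_1 − rank ∂_2 = (30 − 9) − 20 = 1, and ∂_2 has invariant factor 2 > 1, so H_1 = Z ⊕ Z/2Z.
  H_2: rank ker ∂_2 − rank ∂_3 = (20 − 20) − 0 = 0, and there is no ∂_3, so H_2 = 0.

(K is a triangulation of the Klein bottle.)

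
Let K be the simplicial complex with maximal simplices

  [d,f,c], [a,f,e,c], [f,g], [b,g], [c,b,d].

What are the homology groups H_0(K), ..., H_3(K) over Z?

H_0 = Z,  H_1 = Z,  H_2 = 0,  H_3 = 0.

We work with the vertex ordering a < b < c < d < e < f < g. The simplices of K, each written with vertices in increasing order, are:

  0-simplices (7): a, b, c, d, e, f, g
  1-simplices (12): ac, ae, af, bc, bd, bg, cd, ce, cf, df, ef, fg
  2-simplices (6): ace, acf, aef, bcd, cdf, cef
  3-simplices (1): acef

giving chain groups C_0 ≅ Z^7, C_1 ≅ Z^12, C_2 ≅ Z^6, C_3 ≅ Z^1.

The boundary map ∂_1: C_1 → C_0 is given by ∂[p,q] = [q] − [p].
This gives a 7×12 integer matrix of rank 6; reducing to Smith normal form yields diagonal entries (1,1,1,1,1,1).

∂_2: C_2 → C_1 maps a triangle to the signed sum of its edges. For instance
  ∂bcd = cd − bd + bc,
  ∂ace = ce − ae + ac.
As a 12×6 matrix over Z this has rank 5, with invariant factors (1,1,1,1,1).

The boundary map ∂_3: C_3 → C_2 sends each 3-simplex σ to the alternating sum Σ_i (−1)^i (σ with its i-th vertex removed). For instance
  ∂acef = cef − aef + acf − ace.
The resulting 6×1 matrix has rank 1, and its Smith normal form has invariant factors (1).

Reading off H_k = ker ∂_k / im ∂_{k+1}:

  H_0: rank C_0 − rank ∂_1 = 7 − 6 = 1, and the invariant factors of ∂_1 are all 1, so H_0 = Z.
  H_1: rank ker ∂_1 − rank ∂_2 = (12 − 6) − 5 = 1, and the invariant factors of ∂_2 are all 1, so H_1 = Z.
  H_2: rank ker ∂_2 − rank ∂_3 = (6 − 5) − 1 = 0, and the invariant factors of ∂_3 are all 1, so H_2 = 0.
  H_3: rank ker ∂_3 − rank ∂_4 = (1 − 1) − 0 = 0, and there is no ∂_4, so H_3 = 0.

As a check, the Euler characteristic is 7 − 12 + 6 − 1 = 0, which agrees with 1 − 1 + 0 − 0 = 0.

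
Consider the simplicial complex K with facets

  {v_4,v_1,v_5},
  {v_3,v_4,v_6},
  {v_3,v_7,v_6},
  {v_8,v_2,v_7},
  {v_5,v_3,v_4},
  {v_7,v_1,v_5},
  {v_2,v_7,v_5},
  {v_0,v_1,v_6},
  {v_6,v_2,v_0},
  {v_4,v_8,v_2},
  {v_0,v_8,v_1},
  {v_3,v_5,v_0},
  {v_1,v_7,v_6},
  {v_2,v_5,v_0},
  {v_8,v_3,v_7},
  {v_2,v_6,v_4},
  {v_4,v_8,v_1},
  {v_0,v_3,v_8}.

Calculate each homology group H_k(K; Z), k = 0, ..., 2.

Order the vertices as v_0 < v_1 < v_2 < v_3 < v_4 < v_5 < v_6 < v_7 < v_8. Listing each simplex with vertices in this order, K has dimension 2 with simplices:

  0-simplices (9): [v_0], [v_1], [v_2], [v_3], [v_4], [v_5], [v_6], [v_7], [v_8]
  1-simplices (27): (27 of them)
  2-simplices (18): (18 of them)

giving chain groups C_0 ≅ Z^9, C_1 ≅ Z^27, C_2 ≅ Z^18.

The boundary map ∂_1: C_1 → C_0 is given by ∂[p,q] = [q] − [p]. For instance
  ∂[v_0,v_5] = [v_5] − [v_0].
As a 9×27 matrix over Z this has rank 8, with invariant factors (1,1,1,1,1,1,1,1).

The boundary map ∂_2: C_2 → C_1 acts by ∂[p,q,r] = [q,r] − [p,r] + [p,q]. For instance
  ∂[v_0,v_1,v_8] = [v_1,v_8] − [v_0,v_8] + [v_0,v_1],
  ∂[v_3,v_4,v_5] = [v_4,v_5] − [v_3,v_5] + [v_3,v_4].
The resulting 27×18 matrix has rank 17, and its Smith normal form has invariant factors (1,1,1,1,1,1,1,1,1,1,1,1,1,1,1,1,1).

Reading off H_k = ker ∂_k / im ∂_{k+1}:

  H_0: rank C_0 − rank ∂_1 = 9 − 8 = 1, and the invariant factors of ∂_1 are all 1, so H_0 ≅ Z.
  H_1: rank ker ∂_1 − rank ∂_2 = (27 − 8) − 17 = 2, and the invariant factors of ∂_2 are all 1, so H_1 ≅ Z^2.
  H_2: rank ker ∂_2 − rank ∂_3 = (18 − 17) − 0 = 1, and there is no ∂_3, so H_2 ≅ Z.

H_0 = Z,  H_1 = Z^2,  H_2 = Z.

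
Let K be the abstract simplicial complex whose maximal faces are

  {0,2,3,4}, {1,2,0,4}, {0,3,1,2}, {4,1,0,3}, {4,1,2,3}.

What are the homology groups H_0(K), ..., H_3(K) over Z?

H_0 = Z,  H_1 = 0,  H_2 = 0,  H_3 = Z.

Order the vertices as 0 < 1 < 2 < 3 < 4. Listing each simplex with vertices in this order, K has dimension 3 with simplices:

  0-simplices (5): [0], [1], [2], [3], [4]
  1-simplices (10): [0,1], [0,2], [0,3], [0,4], [1,2], [1,3], [1,4], [2,3], [2,4], [3,4]
  2-simplices (10): [0,1,2], [0,1,3], [0,1,4], [0,2,3], [0,2,4], [0,3,4], [1,2,3], [1,2,4], [1,3,4], [2,3,4]
  3-simplices (5): [0,1,2,3], [0,1,2,4], [0,1,3,4], [0,2,3,4], [1,2,3,4]

so the chain groups are C_0 ≅ Z^5, C_1 ≅ Z^10, C_2 ≅ Z^10, C_3 ≅ Z^5.

The boundary map ∂_1: C_1 → C_0 maps an edge to its endpoints' difference, ∂[p,q] = q − p.
This gives a 5×10 integer matrix of rank 4; reducing to Smith normal form yields diagonal entries (1,1,1,1).

∂_2: C_2 → C_1 acts by ∂[p,q,r] = [q,r] − [p,r] + [p,q]. For instance
  ∂[0,1,2] = [1,2] − [0,2] + [0,1],
  ∂[1,3,4] = [3,4] − [1,4] + [1,3].
This gives a 10×10 integer matrix of rank 6; reducing to Smith normal form yields diagonal entries (1,1,1,1,1,1).

Boundary ∂_3: C_3 → C_2 sends each 3-simplex σ to the alternating sum Σ_i (−1)^i (σ with its i-th vertex removed). For instance
  ∂[0,1,3,4] = [1,3,4] − [0,3,4] + [0,1,4] − [0,1,3],
  ∂[0,1,2,3] = [1,2,3] − [0,2,3] + [0,1,3] − [0,1,2].
As a 10×5 matrix over Z this has rank 4, with invariant factors (1,1,1,1).

From H_k ≅ ker(∂_k) / im(∂_{k+1}) we obtain:

  H_0: rank C_0 − rank ∂_1 = 5 − 4 = 1, and the invariant factors of ∂_1 are all 1, so H_0 ≅ Z.
  H_1: rank ker ∂_1 − rank ∂_2 = (10 − 4) − 6 = 0, and the invariant factors of ∂_2 are all 1, so H_1 ≅ 0.
  H_2: rank ker ∂_2 − rank ∂_3 = (10 − 6) − 4 = 0, and the invariant factors of ∂_3 are all 1, so H_2 ≅ 0.
  H_3: rank ker ∂_3 − rank ∂_4 = (5 − 4) − 0 = 1, and there is no ∂_4, so H_3 ≅ Z.

As a check, the Euler characteristic is 5 − 10 + 10 − 5 = 0, which agrees with 1 − 0 + 0 − 1 = 0.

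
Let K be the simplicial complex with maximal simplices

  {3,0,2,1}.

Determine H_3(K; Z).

We work with the vertex ordering 0 < 1 < 2 < 3. The simplices of K, each written with vertices in increasing order, are:

  0-simplices (4): [0], [1], [2], [3]
  1-simplices (6): [0,1], [0,2], [0,3], [1,2], [1,3], [2,3]
  2-simplices (4): [0,1,2], [0,1,3], [0,2,3], [1,2,3]
  3-simplices (1): [0,1,2,3]

Hence C_0 ≅ Z^4, C_1 ≅ Z^6, C_2 ≅ Z^4, C_3 ≅ Z^1.

∂_1: C_1 → C_0 maps an edge to its endpoints' difference, ∂[p,q] = q − p.
This gives a 4×6 integer matrix of rank 3; reducing to Smith normal form yields diagonal entries (1,1,1).

Boundary ∂_2: C_2 → C_1 maps a triangle to the signed sum of its edges. For instance
  ∂[1,2,3] = [2,3] − [1,3] + [1,2],
  ∂[0,1,2] = [1,2] − [0,2] + [0,1].
The 6×4 boundary matrix has rank 3 and Smith normal form diag(1,1,1).

∂_3: C_3 → C_2 sends each 3-simplex σ to the alternating sum Σ_i (−1)^i (σ with its i-th vertex removed). For instance
  ∂[0,1,2,3] = [1,2,3] − [0,2,3] + [0,1,3] − [0,1,2].
The resulting 4×1 matrix has rank 1, and its Smith normal form has invariant factors (1).

From H_k ≅ ker(∂_k) / im(∂_{k+1}) we obtain:

  H_3: rank ker ∂_3 − rank ∂_4 = (1 − 1) − 0 = 0, and there is no ∂_4, so H_3 ≅ 0.

H_3 = 0.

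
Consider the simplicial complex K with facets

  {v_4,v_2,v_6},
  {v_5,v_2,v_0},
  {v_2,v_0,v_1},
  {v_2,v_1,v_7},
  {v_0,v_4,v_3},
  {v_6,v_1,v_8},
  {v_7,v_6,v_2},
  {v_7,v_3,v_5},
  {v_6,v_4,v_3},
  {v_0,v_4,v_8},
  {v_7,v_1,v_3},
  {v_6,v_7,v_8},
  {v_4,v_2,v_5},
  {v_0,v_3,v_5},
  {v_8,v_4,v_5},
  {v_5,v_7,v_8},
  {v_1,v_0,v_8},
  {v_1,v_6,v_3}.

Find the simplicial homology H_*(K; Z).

Order the vertices as v_0 < v_1 < v_2 < v_3 < v_4 < v_5 < v_6 < v_7 < v_8. Listing each simplex with vertices in this order, K has dimension 2 with simplices:

  0-simplices (9): [v_0], [v_1], [v_2], [v_3], [v_4], [v_5], [v_6], [v_7], [v_8]
  1-simplices (27): (27 of them)
  2-simplices (18): (18 of them)

giving chain groups C_0 ≅ Z^9, C_1 ≅ Z^27, C_2 ≅ Z^18.

Boundary ∂_1: C_1 → C_0 is given by ∂[p,q] = [q] − [p]. For instance
  ∂[v_1,v_8] = [v_8] − [v_1].
This gives a 9×27 integer matrix of rank 8; reducing to Smith normal form yields diagonal entries (1,1,1,1,1,1,1,1).

Boundary ∂_2: C_2 → C_1 acts by ∂[p,q,r] = [q,r] − [p,r] + [p,q]. For instance
  ∂[v_0,v_1,v_8] = [v_1,v_8] − [v_0,v_8] + [v_0,v_1],
  ∂[v_1,v_3,v_6] = [v_3,v_6] − [v_1,v_6] + [v_1,v_3].
The resulting 27×18 matrix has rank 18, and its Smith normal form has invariant factors (1,1,1,1,1,1,1,1,1,1,1,1,1,1,1,1,1,2).

Reading off H_k = ker ∂_k / im ∂_{k+1}:

  H_0: rank C_0 − rank ∂_1 = 9 − 8 = 1, and the invariant factors of ∂_1 are all 1, so H_0 ≅ Z.
  H_1: rank ker ∂_1 − rank ∂_2 = (27 − 8) − 18 = 1, and ∂_2 has invariant factor 2 > 1, so H_1 ≅ Z ⊕ Z/2Z.
  H_2: rank ker ∂_2 − rank ∂_3 = (18 − 18) − 0 = 0, and there is no ∂_3, so H_2 ≅ 0.

As a check, the Euler characteristic is 9 − 27 + 18 = 0, which agrees with 1 − 1 + 0 = 0.
(K is a triangulation of the Klein bottle.)

H_0 = Z,  H_1 = Z ⊕ Z/2Z,  H_2 = 0.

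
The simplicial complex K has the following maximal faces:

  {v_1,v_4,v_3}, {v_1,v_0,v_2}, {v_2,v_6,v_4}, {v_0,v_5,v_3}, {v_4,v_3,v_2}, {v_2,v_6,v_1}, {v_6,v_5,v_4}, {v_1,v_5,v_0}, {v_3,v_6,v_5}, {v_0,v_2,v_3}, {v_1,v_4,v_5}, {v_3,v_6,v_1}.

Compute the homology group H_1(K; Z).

We work with the vertex ordering v_0 < v_1 < v_2 < v_3 < v_4 < v_5 < v_6. The simplices of K, each written with vertices in increasing order, are:

  0-simplices (7): [v_0], [v_1], [v_2], [v_3], [v_4], [v_5], [v_6]
  1-simplices (18): (18 of them)
  2-simplices (12): (12 of them)

Hence C_0 ≅ Z^7, C_1 ≅ Z^18, C_2 ≅ Z^12.

The boundary map ∂_1: C_1 → C_0 maps an edge to its endpoints' difference, ∂[p,q] = q − p. For instance
  ∂[v_4,v_5] = [v_5] − [v_4].
This gives a 7×18 integer matrix of rank 6; reducing to Smith normal form yields diagonal entries (1,1,1,1,1,1).

The boundary map ∂_2: C_2 → C_1 sends each 2-simplex [p,q,r] to [q,r] − [p,r] + [p,q]. For instance
  ∂[v_0,v_1,v_5] = [v_1,v_5] − [v_0,v_5] + [v_0,v_1],
  ∂[v_0,v_1,v_2] = [v_1,v_2] − [v_0,v_2] + [v_0,v_1].
The resulting 18×12 matrix has rank 12, and its Smith normal form has invariant factors (1,1,1,1,1,1,1,1,1,1,1,2).

Now H_k = ker ∂_k / im ∂_{k+1}, so:

  H_1: rank ker ∂_1 − rank ∂_2 = (18 − 6) − 12 = 0, and ∂_2 has invariant factor 2 > 1, so H_1 = Z_2.

H_1 = Z_2.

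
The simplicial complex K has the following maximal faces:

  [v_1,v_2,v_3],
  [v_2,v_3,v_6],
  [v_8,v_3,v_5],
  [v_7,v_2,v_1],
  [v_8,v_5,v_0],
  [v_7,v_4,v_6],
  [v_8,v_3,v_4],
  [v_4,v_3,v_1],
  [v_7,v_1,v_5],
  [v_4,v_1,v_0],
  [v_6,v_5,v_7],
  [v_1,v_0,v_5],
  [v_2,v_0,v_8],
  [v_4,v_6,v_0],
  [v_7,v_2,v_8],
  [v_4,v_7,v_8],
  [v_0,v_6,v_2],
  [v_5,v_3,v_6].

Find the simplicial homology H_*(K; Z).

Take the total order v_0 < v_1 < v_2 < v_3 < v_4 < v_5 < v_6 < v_7 < v_8 on the vertex set. Then K (dimension 2) consists of the simplices:

  0-simplices (9): [v_0], [v_1], [v_2], [v_3], [v_4], [v_5], [v_6], [v_7], [v_8]
  1-simplices (27): (27 of them)
  2-simplices (18): (18 of them)

giving chain groups C_0 ≅ Z^9, C_1 ≅ Z^27, C_2 ≅ Z^18.

The boundary map ∂_1: C_1 → C_0 maps an edge to its endpoints' difference, ∂[p,q] = q − p.
As a 9×27 matrix over Z this has rank 8, with invariant factors (1,1,1,1,1,1,1,1).

Boundary ∂_2: C_2 → C_1 maps a triangle to the signed sum of its edges. For instance
  ∂[v_0,v_4,v_6] = [v_4,v_6] − [v_0,v_6] + [v_0,v_4],
  ∂[v_5,v_6,v_7] = [v_6,v_7] − [v_5,v_7] + [v_5,v_6].
As a 27×18 matrix over Z this has rank 17, with invariant factors (1,1,1,1,1,1,1,1,1,1,1,1,1,1,1,1,1).

Computing H_k = (kernel of ∂_k) / (image of ∂_{k+1}):

  H_0: rank C_0 − rank ∂_1 = 9 − 8 = 1, and the invariant factors of ∂_1 are all 1, so H_0 ≅ Z.
  H_1: rank ker ∂_1 − rank ∂_2 = (27 − 8) − 17 = 2, and the invariant factors of ∂_2 are all 1, so H_1 ≅ Z^2.
  H_2: rank ker ∂_2 − rank ∂_3 = (18 − 17) − 0 = 1, and there is no ∂_3, so H_2 ≅ Z.

As a check, the Euler characteristic is 9 − 27 + 18 = 0, which agrees with 1 − 2 + 1 = 0.
(K is a triangulation of the torus T^2.)

H_0 = Z,  H_1 = Z^2,  H_2 = Z.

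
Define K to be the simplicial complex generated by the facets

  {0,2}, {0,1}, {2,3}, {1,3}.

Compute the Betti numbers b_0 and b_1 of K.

We work with the vertex ordering 0 < 1 < 2 < 3. The simplices of K, each written with vertices in increasing order, are:

  0-simplices (4): [0], [1], [2], [3]
  1-simplices (4): [0,1], [0,2], [1,3], [2,3]

so the chain groups are C_0 ≅ Z^4, C_1 ≅ Z^4.

Boundary ∂_1: C_1 → C_0 maps an edge to its endpoints' difference, ∂[p,q] = q − p. For instance
  ∂[1,3] = [3] − [1].
This gives a 4×4 integer matrix of rank 3; reducing to Smith normal form yields diagonal entries (1,1,1).

From H_k ≅ ker(∂_k) / im(∂_{k+1}) we obtain:

  H_0: rank C_0 − rank ∂_1 = 4 − 3 = 1, and the invariant factors of ∂_1 are all 1, so H_0 ≅ Z.
  H_1: rank ker ∂_1 − rank ∂_2 = (4 − 3) − 0 = 1, and there is no ∂_2, so H_1 ≅ Z.

As a check, the Euler characteristic is 4 − 4 = 0, which agrees with 1 − 1 = 0.
(K is a triangulation of the circle S^1.)

Hence the Betti numbers are b_0 = 1, b_1 = 1.

b_0 = 1, b_1 = 1.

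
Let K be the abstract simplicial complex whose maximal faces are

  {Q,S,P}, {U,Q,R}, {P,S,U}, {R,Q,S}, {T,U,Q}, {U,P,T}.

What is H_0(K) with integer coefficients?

We work with the vertex ordering P < Q < R < S < T < U. The simplices of K, each written with vertices in increasing order, are:

  0-simplices (6): P, Q, R, S, T, U
  1-simplices (12): PQ, PS, PT, PU, QR, QS, QT, QU, RS, RU, SU, TU
  2-simplices (6): PQS, PSU, PTU, QRS, QRU, QTU

so the chain groups are C_0 ≅ Z^6, C_1 ≅ Z^12, C_2 ≅ Z^6.

The boundary map ∂_1: C_1 → C_0 is given by ∂[p,q] = [q] − [p]. For instance
  ∂PT = T − P.
The resulting 6×12 matrix has rank 5, and its Smith normal form has invariant factors (1,1,1,1,1).

∂_2: C_2 → C_1 acts by ∂[p,q,r] = [q,r] − [p,r] + [p,q]. For instance
  ∂PQS = QS − PS + PQ,
  ∂PTU = TU − PU + PT.
This gives a 12×6 integer matrix of rank 6; reducing to Smith normal form yields diagonal entries (1,1,1,1,1,1).

Computing H_k = (kernel of ∂_k) / (image of ∂_{k+1}):

  H_0: rank C_0 − rank ∂_1 = 6 − 5 = 1, and the invariant factors of ∂_1 are all 1, so H_0 = Z.

H_0 = Z.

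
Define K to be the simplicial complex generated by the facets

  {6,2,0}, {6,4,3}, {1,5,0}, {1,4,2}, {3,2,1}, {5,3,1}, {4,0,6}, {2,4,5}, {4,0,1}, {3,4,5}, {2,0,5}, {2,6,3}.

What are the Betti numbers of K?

Take the total order 0 < 1 < 2 < 3 < 4 < 5 < 6 on the vertex set. Then K (dimension 2) consists of the simplices:

  0-simplices (7): [0], [1], [2], [3], [4], [5], [6]
  1-simplices (18): [0,1], [0,2], [0,4], [0,5], [0,6], [1,2], [1,3], [1,4], [1,5], [2,3], [2,4], [2,5], [2,6], [3,4], [3,5], [3,6], [4,5], [4,6]
  2-simplices (12): [0,1,4], [0,1,5], [0,2,5], [0,2,6], [0,4,6], [1,2,3], [1,2,4], [1,3,5], [2,3,6], [2,4,5], [3,4,5], [3,4,6]

giving chain groups C_0 ≅ Z^7, C_1 ≅ Z^18, C_2 ≅ Z^12.

The boundary map ∂_1: C_1 → C_0 is given by ∂[p,q] = [q] − [p]. For instance
  ∂[1,5] = [5] − [1].
As a 7×18 matrix over Z this has rank 6, with invariant factors (1,1,1,1,1,1).

The boundary map ∂_2: C_2 → C_1 sends each 2-simplex [p,q,r] to [q,r] − [p,r] + [p,q]. For instance
  ∂[2,4,5] = [4,5] − [2,5] + [2,4],
  ∂[2,3,6] = [3,6] − [2,6] + [2,3].
The 18×12 boundary matrix has rank 12 and Smith normal form diag(1,1,1,1,1,1,1,1,1,1,1,2).

Reading off H_k = ker ∂_k / im ∂_{k+1}:

  H_0: rank C_0 − rank ∂_1 = 7 − 6 = 1, and the invariant factors of ∂_1 are all 1, so H_0 ≅ Z.
  H_1: rank ker ∂_1 − rank ∂_2 = (18 − 6) − 12 = 0, and ∂_2 has invariant factor 2 > 1, so H_1 ≅ Z/2.
  H_2: rank ker ∂_2 − rank ∂_3 = (12 − 12) − 0 = 0, and there is no ∂_3, so H_2 ≅ 0.

(K is a triangulation of the real projective plane RP^2.)

Hence the Betti numbers are b_0 = 1, b_1 = 0, b_2 = 0.

b_0 = 1, b_1 = 0, b_2 = 0.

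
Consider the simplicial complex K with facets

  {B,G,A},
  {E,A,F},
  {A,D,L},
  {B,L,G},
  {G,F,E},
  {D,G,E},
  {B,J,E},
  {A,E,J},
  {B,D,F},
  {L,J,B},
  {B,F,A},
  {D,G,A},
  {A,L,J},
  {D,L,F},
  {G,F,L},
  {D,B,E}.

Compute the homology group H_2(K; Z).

K has 8 vertices, 24 edges, 16 triangles.
rank ∂_2 = 15, rank ∂_3 = 0 ⇒ b_2 = 16 − 15 − 0 = 1. So H_2 = Z.

H_2 ≅ Z.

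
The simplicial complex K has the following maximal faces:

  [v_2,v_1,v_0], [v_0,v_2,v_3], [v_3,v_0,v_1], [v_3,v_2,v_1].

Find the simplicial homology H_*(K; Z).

H_0 = Z,  H_1 = 0,  H_2 = Z.

Order the vertices as v_0 < v_1 < v_2 < v_3. Listing each simplex with vertices in this order, K has dimension 2 with simplices:

  0-simplices (4): [v_0], [v_1], [v_2], [v_3]
  1-simplices (6): [v_0,v_1], [v_0,v_2], [v_0,v_3], [v_1,v_2], [v_1,v_3], [v_2,v_3]
  2-simplices (4): [v_0,v_1,v_2], [v_0,v_1,v_3], [v_0,v_2,v_3], [v_1,v_2,v_3]

Hence C_0 ≅ Z^4, C_1 ≅ Z^6, C_2 ≅ Z^4.

The boundary map ∂_1: C_1 → C_0 maps an edge to its endpoints' difference, ∂[p,q] = q − p. For instance
  ∂[v_1,v_2] = [v_2] − [v_1].
As a 4×6 matrix over Z this has rank 3, with invariant factors (1,1,1).

The boundary map ∂_2: C_2 → C_1 acts by ∂[p,q,r] = [q,r] − [p,r] + [p,q]. For instance
  ∂[v_0,v_1,v_2] = [v_1,v_2] − [v_0,v_2] + [v_0,v_1],
  ∂[v_0,v_2,v_3] = [v_2,v_3] − [v_0,v_3] + [v_0,v_2].
As a 6×4 matrix over Z this has rank 3, with invariant factors (1,1,1).

Computing H_k = (kernel of ∂_k) / (image of ∂_{k+1}):

  H_0: rank C_0 − rank ∂_1 = 4 − 3 = 1, and the invariant factors of ∂_1 are all 1, so H_0 ≅ Z.
  H_1: rank ker ∂_1 − rank ∂_2 = (6 − 3) − 3 = 0, and the invariant factors of ∂_2 are all 1, so H_1 ≅ 0.
  H_2: rank ker ∂_2 − rank ∂_3 = (4 − 3) − 0 = 1, and there is no ∂_3, so H_2 ≅ Z.

(K is a triangulation of the 2-sphere S^2.)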